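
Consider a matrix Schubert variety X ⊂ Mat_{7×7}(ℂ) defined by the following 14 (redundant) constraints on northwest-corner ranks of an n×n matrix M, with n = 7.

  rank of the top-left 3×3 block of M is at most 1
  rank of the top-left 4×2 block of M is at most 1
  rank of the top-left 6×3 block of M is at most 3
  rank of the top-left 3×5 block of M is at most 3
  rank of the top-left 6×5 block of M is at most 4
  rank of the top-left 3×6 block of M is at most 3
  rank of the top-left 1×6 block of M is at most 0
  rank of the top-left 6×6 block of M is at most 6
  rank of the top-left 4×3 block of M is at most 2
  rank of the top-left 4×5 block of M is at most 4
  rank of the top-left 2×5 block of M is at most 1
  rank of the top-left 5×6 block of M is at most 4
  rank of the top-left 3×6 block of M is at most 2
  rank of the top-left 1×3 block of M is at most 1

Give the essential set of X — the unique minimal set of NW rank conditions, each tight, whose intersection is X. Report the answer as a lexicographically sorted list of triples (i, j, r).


Recovering R(i,j) via the rank-extension bound from the 14 conditions:

  R[1]: 0 | 0 | 0 | 0 | 0 | 0 | 1
  R[2]: 1 | 1 | 1 | 1 | 1 | 1 | 2
  R[3]: 1 | 1 | 1 | 2 | 2 | 2 | 3
  R[4]: 1 | 1 | 2 | 3 | 3 | 3 | 4
  R[5]: 1 | 2 | 3 | 4 | 4 | 4 | 5
  R[6]: 1 | 2 | 3 | 4 | 4 | 5 | 6
  R[7]: 1 | 2 | 3 | 4 | 5 | 6 | 7

so w = (7, 1, 4, 3, 2, 6, 5).

|D(w)|=10, |Ess(w)|=4:

[(1, 6, 0), (3, 3, 1), (4, 2, 1), (6, 5, 4)]


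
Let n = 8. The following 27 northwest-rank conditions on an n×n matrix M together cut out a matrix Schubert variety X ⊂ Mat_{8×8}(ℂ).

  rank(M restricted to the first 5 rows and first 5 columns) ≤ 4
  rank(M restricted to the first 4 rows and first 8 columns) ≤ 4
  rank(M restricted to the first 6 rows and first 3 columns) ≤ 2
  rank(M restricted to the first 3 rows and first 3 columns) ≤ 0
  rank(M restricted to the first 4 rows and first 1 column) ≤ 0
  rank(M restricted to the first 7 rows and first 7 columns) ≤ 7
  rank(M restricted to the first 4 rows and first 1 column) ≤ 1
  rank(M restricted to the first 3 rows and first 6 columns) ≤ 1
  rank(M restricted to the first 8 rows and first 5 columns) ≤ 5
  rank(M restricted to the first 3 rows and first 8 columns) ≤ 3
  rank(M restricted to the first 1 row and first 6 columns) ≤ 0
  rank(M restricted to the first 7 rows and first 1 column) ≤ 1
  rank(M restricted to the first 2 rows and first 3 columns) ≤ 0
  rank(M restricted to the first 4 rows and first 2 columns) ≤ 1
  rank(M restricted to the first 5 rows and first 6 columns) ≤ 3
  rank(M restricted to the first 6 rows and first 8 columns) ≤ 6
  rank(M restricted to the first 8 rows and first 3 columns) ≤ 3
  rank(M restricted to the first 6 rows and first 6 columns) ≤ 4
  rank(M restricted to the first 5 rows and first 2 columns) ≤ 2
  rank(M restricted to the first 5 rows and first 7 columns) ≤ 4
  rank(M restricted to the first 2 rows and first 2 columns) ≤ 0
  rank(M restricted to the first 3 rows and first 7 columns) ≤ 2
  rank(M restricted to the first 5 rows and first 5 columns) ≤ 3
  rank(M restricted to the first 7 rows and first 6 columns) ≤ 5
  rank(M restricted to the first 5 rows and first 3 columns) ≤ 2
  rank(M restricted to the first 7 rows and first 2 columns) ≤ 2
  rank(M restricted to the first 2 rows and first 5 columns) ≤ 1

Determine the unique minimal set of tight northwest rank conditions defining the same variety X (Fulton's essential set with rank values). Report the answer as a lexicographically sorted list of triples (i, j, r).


Propagating the 27 rank bounds to every northwest block:

  row 1: 0 | 0 | 0 | 0 | 0 | 0 | 1 | 1
  row 2: 0 | 0 | 0 | 1 | 1 | 1 | 2 | 2
  row 3: 0 | 0 | 0 | 1 | 1 | 1 | 2 | 3
  row 4: 0 | 1 | 1 | 2 | 2 | 2 | 3 | 4
  row 5: 1 | 2 | 2 | 3 | 3 | 3 | 4 | 5
  row 6: 1 | 2 | 2 | 3 | 4 | 4 | 5 | 6
  row 7: 1 | 2 | 3 | 4 | 5 | 5 | 6 | 7
  row 8: 1 | 2 | 3 | 4 | 5 | 6 | 7 | 8

hence w(1..8) = (7, 4, 8, 2, 1, 5, 3, 6).

|D(w)|=16, |Ess(w)|=5:

[(1, 6, 0), (3, 3, 0), (3, 6, 1), (4, 1, 0), (6, 3, 2)]


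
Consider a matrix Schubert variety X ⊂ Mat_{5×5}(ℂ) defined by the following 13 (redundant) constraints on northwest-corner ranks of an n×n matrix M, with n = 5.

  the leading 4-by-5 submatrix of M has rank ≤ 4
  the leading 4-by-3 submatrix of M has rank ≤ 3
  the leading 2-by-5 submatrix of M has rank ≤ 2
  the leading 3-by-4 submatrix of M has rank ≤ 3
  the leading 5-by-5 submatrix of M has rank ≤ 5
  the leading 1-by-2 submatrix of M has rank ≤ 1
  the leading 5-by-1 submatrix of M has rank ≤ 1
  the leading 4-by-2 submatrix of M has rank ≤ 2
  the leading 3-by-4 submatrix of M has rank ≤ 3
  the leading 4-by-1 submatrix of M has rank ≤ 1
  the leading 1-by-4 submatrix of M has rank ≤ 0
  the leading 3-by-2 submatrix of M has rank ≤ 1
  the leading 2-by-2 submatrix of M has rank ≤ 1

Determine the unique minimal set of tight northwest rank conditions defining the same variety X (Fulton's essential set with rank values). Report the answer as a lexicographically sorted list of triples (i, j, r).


Reconstructing r_w from the 13 given conditions:

  0 | 0 | 0 | 0 | 1
  1 | 1 | 1 | 1 | 2
  1 | 1 | 2 | 2 | 3
  1 | 2 | 3 | 3 | 4
  1 | 2 | 3 | 4 | 5

so w = (5, 1, 3, 2, 4).

D(w) has 5 cells with 2 SE-corners; essential set:

[(1, 4, 0), (3, 2, 1)]


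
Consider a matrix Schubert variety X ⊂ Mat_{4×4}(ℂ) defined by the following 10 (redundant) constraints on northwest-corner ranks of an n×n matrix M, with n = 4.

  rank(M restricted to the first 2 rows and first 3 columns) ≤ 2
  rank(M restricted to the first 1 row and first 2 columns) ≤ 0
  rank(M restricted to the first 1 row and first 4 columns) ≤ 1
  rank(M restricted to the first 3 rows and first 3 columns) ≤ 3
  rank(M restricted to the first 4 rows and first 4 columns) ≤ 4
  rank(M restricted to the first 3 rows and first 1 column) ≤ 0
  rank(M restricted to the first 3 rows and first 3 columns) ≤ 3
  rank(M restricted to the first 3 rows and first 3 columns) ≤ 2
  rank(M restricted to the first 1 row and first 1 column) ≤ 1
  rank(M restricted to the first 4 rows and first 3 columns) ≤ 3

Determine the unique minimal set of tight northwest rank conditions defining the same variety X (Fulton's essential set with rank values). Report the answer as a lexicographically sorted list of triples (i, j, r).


Recovering R(i,j) via the rank-extension bound from the 10 conditions:

  0, 0, 1, 1
  0, 1, 2, 2
  0, 1, 2, 3
  1, 2, 3, 4

reading off 1-entries of Δ²R: w = (3, 2, 4, 1).

ℓ(w)=4; the 2 essential cells (i,j,r):

[(1, 2, 0), (3, 1, 0)]


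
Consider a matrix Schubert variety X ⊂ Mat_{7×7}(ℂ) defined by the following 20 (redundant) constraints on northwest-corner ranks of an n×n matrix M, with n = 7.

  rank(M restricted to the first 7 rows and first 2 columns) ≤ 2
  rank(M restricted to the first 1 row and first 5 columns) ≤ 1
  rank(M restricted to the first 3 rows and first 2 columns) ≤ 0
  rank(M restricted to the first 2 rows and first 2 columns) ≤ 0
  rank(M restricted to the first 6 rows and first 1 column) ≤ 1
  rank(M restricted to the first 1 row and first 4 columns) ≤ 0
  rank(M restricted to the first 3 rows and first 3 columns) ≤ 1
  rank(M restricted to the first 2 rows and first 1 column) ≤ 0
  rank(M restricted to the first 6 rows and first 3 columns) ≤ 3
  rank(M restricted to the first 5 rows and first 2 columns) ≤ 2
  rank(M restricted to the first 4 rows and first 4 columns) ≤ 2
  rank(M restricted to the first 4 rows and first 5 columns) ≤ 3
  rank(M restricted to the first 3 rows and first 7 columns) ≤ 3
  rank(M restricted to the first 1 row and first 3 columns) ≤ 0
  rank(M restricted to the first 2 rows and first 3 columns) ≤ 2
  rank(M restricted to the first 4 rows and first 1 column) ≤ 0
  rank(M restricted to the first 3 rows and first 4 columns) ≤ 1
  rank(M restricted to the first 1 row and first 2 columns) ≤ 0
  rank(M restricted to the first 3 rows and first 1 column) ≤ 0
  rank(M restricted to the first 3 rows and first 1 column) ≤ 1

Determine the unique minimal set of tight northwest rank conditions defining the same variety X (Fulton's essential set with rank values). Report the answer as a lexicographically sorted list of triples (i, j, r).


The tightest implied rank at each (i,j), from the 20 conditions:

  0 0 0 0 1 1 1
  0 0 1 1 2 2 2
  0 0 1 1 2 3 3
  0 1 2 2 3 4 4
  1 2 3 3 4 5 5
  1 2 3 4 5 6 6
  1 2 3 4 5 6 7

so w = (5, 3, 6, 2, 1, 4, 7).

Rothe diagram D(w) (10 cells), 4 SE-corners (essential conditions):

[(1, 4, 0), (3, 2, 0), (3, 4, 1), (4, 1, 0)]


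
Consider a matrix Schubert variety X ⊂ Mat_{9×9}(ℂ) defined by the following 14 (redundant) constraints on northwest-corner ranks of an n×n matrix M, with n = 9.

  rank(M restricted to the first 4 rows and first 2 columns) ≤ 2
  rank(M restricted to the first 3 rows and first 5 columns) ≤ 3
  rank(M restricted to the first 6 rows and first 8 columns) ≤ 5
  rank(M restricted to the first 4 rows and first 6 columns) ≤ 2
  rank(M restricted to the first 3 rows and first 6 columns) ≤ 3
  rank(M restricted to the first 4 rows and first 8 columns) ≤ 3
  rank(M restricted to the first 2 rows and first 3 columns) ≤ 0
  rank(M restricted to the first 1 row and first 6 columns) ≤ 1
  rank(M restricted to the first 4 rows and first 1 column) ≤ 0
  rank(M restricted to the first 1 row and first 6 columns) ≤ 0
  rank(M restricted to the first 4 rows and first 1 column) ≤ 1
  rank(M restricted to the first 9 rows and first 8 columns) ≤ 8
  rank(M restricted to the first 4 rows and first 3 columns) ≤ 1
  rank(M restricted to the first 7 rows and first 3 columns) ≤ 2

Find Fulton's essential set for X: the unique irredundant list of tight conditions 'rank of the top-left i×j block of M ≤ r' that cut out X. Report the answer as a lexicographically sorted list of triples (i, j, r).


Recovering R(i,j) via the rank-extension bound from the 14 conditions:

  row 1: 0 0 0 0 0 0 1 1 1
  row 2: 0 0 0 1 1 1 2 2 2
  row 3: 0 1 1 2 2 2 3 3 3
  row 4: 0 1 1 2 2 2 3 3 4
  row 5: 1 2 2 3 3 3 4 4 5
  row 6: 1 2 2 3 4 4 5 5 6
  row 7: 1 2 2 3 4 5 6 6 7
  row 8: 1 2 3 4 5 6 7 7 8
  row 9: 1 2 3 4 5 6 7 8 9

second differences of R give the permutation w = (7, 4, 2, 9, 1, 5, 6, 3, 8).

D(w) has 17 cells with 7 SE-corners; essential set:

[(1, 6, 0), (2, 3, 0), (4, 1, 0), (4, 3, 1), (4, 6, 2), (4, 8, 3), (7, 3, 2)]


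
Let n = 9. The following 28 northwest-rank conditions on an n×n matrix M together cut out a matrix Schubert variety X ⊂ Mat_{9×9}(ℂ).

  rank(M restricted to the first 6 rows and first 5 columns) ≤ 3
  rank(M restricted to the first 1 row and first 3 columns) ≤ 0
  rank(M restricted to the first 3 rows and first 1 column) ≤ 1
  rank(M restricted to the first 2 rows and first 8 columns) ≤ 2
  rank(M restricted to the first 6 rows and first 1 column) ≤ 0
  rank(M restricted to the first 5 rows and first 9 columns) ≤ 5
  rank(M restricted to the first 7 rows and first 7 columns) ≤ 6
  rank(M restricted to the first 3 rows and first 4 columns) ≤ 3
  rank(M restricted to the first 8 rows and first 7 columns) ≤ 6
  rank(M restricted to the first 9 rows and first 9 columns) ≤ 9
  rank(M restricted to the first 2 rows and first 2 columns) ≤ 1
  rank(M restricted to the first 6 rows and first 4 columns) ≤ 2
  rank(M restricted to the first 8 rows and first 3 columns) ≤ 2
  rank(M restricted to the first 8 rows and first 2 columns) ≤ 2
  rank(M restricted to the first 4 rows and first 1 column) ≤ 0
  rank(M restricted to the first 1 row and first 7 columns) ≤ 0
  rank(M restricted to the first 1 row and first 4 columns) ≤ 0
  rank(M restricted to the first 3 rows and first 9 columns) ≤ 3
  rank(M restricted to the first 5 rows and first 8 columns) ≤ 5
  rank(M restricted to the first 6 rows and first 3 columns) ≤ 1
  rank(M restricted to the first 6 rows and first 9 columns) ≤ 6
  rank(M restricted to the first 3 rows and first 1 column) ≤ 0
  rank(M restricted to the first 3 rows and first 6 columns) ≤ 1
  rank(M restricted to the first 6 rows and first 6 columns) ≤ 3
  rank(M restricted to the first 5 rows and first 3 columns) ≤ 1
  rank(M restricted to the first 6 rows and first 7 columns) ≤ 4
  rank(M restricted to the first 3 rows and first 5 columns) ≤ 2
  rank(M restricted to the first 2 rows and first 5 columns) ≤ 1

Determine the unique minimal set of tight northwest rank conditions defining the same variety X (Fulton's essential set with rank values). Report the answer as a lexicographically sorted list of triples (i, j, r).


Recovering R(i,j) via the rank-extension bound from the 28 conditions:

  i=1: 0, 0, 0, 0, 0, 0, 0, 1, 1
  i=2: 0, 1, 1, 1, 1, 1, 1, 2, 2
  i=3: 0, 1, 1, 1, 1, 1, 2, 3, 3
  i=4: 0, 1, 1, 2, 2, 2, 3, 4, 4
  i=5: 0, 1, 1, 2, 3, 3, 4, 5, 5
  i=6: 0, 1, 1, 2, 3, 3, 4, 5, 6
  i=7: 1, 2, 2, 3, 4, 4, 5, 6, 7
  i=8: 1, 2, 2, 3, 4, 5, 6, 7, 8
  i=9: 1, 2, 3, 4, 5, 6, 7, 8, 9

the unique w with this rank table is (8, 2, 7, 4, 5, 9, 1, 6, 3).

|D(w)|=21, |Ess(w)|=6:

[(1, 7, 0), (3, 6, 1), (6, 1, 0), (6, 3, 1), (6, 6, 3), (8, 3, 2)]


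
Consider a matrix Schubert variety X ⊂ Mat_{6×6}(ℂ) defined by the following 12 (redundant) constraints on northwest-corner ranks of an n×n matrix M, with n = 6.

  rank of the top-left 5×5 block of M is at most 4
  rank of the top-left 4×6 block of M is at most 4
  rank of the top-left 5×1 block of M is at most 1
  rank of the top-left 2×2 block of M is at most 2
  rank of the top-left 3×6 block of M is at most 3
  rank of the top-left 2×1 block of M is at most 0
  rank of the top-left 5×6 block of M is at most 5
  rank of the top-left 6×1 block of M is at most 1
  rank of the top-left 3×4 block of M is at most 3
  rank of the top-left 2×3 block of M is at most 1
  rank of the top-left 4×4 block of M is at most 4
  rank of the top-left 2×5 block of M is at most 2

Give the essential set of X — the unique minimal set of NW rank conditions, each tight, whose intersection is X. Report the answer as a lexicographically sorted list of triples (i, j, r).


Propagating the 12 rank bounds to every northwest block:

  0, 1, 1, 1, 1, 1
  0, 1, 1, 2, 2, 2
  1, 2, 2, 3, 3, 3
  1, 2, 3, 4, 4, 4
  1, 2, 3, 4, 4, 5
  1, 2, 3, 4, 5, 6

so w = (2, 4, 1, 3, 6, 5).

Fulton essential set (3 of the 4 Rothe cells):

[(2, 1, 0), (2, 3, 1), (5, 5, 4)]


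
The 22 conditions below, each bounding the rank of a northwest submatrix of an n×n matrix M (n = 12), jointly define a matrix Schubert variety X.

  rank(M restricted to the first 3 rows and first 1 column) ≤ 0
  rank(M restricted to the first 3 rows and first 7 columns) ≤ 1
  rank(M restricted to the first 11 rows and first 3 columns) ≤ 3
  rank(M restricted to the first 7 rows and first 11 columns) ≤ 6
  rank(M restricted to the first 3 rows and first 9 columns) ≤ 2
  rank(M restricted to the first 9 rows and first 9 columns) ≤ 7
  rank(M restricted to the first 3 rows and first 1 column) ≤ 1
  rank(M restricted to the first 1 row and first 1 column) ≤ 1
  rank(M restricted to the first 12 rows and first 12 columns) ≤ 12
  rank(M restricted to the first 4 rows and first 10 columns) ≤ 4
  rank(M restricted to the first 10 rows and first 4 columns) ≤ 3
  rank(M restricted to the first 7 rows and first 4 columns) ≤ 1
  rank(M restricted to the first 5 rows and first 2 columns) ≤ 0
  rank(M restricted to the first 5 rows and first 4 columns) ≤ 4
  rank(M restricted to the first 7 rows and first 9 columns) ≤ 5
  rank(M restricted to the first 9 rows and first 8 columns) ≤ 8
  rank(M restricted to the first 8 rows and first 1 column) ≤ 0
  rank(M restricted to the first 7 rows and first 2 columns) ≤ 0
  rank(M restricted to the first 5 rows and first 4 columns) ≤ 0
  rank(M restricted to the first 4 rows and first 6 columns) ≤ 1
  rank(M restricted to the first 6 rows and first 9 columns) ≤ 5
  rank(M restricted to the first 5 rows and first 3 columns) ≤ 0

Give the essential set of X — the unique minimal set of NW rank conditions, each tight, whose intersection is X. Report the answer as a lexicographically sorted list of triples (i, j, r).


Reconstructing r_w from the 22 given conditions:

  i=1: 0  0  0  0  1  1  1  1  1  1  1  1
  i=2: 0  0  0  0  1  1  1  2  2  2  2  2
  i=3: 0  0  0  0  1  1  1  2  2  3  3  3
  i=4: 0  0  0  0  1  1  2  3  3  4  4  4
  i=5: 0  0  0  0  1  2  3  4  4  5  5  5
  i=6: 0  0  1  1  2  3  4  5  5  6  6  6
  i=7: 0  0  1  1  2  3  4  5  5  6  6  7
  i=8: 0  1  2  2  3  4  5  6  6  7  7  8
  i=9: 1  2  3  3  4  5  6  7  7  8  8  9
  i=10: 1  2  3  3  4  5  6  7  8  9  9  10
  i=11: 1  2  3  4  5  6  7  8  9  10  10  11
  i=12: 1  2  3  4  5  6  7  8  9  10  11  12

so w = (5, 8, 10, 7, 6, 3, 12, 2, 1, 9, 4, 11).

10 SE-corners of the 35-cell Rothe diagram give Ess(w):

[(3, 7, 1), (3, 9, 2), (4, 6, 1), (5, 4, 0), (7, 2, 0), (7, 4, 1), (7, 9, 5), (7, 11, 6), (8, 1, 0), (10, 4, 3)]


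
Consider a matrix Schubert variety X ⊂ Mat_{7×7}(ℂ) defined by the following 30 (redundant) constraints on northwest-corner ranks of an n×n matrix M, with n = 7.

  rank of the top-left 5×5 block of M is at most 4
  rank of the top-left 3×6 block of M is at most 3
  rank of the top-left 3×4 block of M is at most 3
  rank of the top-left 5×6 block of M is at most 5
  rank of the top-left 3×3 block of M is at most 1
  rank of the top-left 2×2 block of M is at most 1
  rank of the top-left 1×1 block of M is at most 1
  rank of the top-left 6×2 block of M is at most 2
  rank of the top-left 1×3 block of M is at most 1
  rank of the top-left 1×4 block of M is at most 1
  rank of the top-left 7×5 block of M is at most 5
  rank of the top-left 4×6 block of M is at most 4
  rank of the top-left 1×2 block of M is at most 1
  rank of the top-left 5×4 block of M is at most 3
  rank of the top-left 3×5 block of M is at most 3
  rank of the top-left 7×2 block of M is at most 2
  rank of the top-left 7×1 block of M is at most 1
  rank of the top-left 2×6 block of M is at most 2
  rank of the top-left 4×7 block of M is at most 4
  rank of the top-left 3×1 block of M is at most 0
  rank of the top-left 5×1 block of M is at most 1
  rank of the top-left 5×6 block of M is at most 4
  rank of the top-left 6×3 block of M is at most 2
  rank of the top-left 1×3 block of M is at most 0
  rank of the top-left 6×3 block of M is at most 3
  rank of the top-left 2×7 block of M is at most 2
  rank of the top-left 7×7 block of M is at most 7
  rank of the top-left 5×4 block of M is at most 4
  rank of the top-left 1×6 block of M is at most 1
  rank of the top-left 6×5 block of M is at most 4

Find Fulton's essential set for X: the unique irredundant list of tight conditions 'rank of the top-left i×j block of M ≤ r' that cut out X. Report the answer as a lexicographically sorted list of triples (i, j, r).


Rank table r_w(7×7) implied by the 30 constraints:

  R[1]: 0  0  0  1  1  1  1
  R[2]: 0  1  1  2  2  2  2
  R[3]: 0  1  1  2  3  3  3
  R[4]: 1  2  2  3  4  4  4
  R[5]: 1  2  2  3  4  4  5
  R[6]: 1  2  2  3  4  5  6
  R[7]: 1  2  3  4  5  6  7

reading off 1-entries of Δ²R: w = (4, 2, 5, 1, 7, 6, 3).

|D(w)|=9, |Ess(w)|=5:

[(1, 3, 0), (3, 1, 0), (3, 3, 1), (5, 6, 4), (6, 3, 2)]


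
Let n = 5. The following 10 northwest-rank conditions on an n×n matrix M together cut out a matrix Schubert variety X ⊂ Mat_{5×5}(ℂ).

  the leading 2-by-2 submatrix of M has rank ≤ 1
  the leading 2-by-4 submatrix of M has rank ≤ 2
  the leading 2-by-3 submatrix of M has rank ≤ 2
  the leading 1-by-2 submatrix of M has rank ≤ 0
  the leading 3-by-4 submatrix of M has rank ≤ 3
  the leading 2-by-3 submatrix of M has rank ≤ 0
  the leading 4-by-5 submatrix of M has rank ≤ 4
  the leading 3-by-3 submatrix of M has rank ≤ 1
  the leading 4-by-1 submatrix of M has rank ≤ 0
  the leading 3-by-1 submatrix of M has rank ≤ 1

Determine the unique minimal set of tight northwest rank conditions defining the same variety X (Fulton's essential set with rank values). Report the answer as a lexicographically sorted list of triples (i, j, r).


Recovering R(i,j) via the rank-extension bound from the 10 conditions:

  i=1: 0 | 0 | 0 | 1 | 1
  i=2: 0 | 0 | 0 | 1 | 2
  i=3: 0 | 1 | 1 | 2 | 3
  i=4: 0 | 1 | 2 | 3 | 4
  i=5: 1 | 2 | 3 | 4 | 5

the unique w with this rank table is (4, 5, 2, 3, 1).

D(w) has 8 cells with 2 SE-corners; essential set:

[(2, 3, 0), (4, 1, 0)]


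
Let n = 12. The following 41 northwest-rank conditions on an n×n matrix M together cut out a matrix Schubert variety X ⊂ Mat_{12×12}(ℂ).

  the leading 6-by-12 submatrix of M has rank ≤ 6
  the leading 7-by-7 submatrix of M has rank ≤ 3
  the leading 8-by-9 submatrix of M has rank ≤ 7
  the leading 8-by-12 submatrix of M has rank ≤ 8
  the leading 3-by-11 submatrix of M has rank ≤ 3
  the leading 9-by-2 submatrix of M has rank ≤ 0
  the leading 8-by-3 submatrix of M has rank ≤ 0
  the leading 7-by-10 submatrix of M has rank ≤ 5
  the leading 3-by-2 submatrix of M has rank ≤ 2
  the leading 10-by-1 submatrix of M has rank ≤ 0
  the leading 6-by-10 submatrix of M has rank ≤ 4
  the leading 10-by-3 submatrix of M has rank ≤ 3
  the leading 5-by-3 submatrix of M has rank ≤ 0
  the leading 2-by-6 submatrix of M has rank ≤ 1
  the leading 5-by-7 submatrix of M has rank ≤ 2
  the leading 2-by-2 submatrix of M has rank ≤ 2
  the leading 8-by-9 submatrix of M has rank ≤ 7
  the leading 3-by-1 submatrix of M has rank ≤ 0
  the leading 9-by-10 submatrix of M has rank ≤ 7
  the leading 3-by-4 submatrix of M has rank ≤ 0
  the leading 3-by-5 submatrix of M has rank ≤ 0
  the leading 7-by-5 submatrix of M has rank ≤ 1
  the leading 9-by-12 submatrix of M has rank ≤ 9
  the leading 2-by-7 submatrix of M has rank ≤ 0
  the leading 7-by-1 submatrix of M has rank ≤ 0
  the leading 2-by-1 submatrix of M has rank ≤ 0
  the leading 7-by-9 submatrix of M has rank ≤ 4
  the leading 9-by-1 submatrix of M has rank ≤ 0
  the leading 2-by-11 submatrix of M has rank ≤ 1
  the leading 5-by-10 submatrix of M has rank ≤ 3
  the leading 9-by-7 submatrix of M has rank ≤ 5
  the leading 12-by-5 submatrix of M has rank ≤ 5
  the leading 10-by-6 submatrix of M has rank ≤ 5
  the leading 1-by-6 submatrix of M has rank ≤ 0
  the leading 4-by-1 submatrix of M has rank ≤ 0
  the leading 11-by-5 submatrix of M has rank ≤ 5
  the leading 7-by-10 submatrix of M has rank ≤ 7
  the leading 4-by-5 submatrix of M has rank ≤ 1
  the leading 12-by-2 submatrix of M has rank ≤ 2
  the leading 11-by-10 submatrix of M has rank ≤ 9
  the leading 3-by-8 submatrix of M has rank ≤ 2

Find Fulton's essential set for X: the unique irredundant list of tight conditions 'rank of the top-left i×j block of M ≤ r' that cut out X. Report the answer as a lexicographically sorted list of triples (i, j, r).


The tightest implied rank at each (i,j), from the 41 conditions:

  row 1: 0 | 0 | 0 | 0 | 0 | 0 | 0 | 1 | 1 | 1 | 1 | 1
  row 2: 0 | 0 | 0 | 0 | 0 | 0 | 0 | 1 | 1 | 1 | 1 | 2
  row 3: 0 | 0 | 0 | 0 | 0 | 1 | 1 | 2 | 2 | 2 | 2 | 3
  row 4: 0 | 0 | 0 | 1 | 1 | 2 | 2 | 3 | 3 | 3 | 3 | 4
  row 5: 0 | 0 | 0 | 1 | 1 | 2 | 2 | 3 | 3 | 3 | 4 | 5
  row 6: 0 | 0 | 0 | 1 | 1 | 2 | 3 | 4 | 4 | 4 | 5 | 6
  row 7: 0 | 0 | 0 | 1 | 1 | 2 | 3 | 4 | 4 | 5 | 6 | 7
  row 8: 0 | 0 | 0 | 1 | 2 | 3 | 4 | 5 | 5 | 6 | 7 | 8
  row 9: 0 | 0 | 1 | 2 | 3 | 4 | 5 | 6 | 6 | 7 | 8 | 9
  row 10: 0 | 1 | 2 | 3 | 4 | 5 | 6 | 7 | 7 | 8 | 9 | 10
  row 11: 1 | 2 | 3 | 4 | 5 | 6 | 7 | 8 | 8 | 9 | 10 | 11
  row 12: 1 | 2 | 3 | 4 | 5 | 6 | 7 | 8 | 9 | 10 | 11 | 12

second differences of R give the permutation w = (8, 12, 6, 4, 11, 7, 10, 5, 3, 2, 1, 9).

|D(w)|=47, |Ess(w)|=10:

[(2, 7, 0), (2, 11, 1), (3, 5, 0), (5, 7, 2), (5, 10, 3), (7, 5, 1), (7, 9, 4), (8, 3, 0), (9, 2, 0), (10, 1, 0)]


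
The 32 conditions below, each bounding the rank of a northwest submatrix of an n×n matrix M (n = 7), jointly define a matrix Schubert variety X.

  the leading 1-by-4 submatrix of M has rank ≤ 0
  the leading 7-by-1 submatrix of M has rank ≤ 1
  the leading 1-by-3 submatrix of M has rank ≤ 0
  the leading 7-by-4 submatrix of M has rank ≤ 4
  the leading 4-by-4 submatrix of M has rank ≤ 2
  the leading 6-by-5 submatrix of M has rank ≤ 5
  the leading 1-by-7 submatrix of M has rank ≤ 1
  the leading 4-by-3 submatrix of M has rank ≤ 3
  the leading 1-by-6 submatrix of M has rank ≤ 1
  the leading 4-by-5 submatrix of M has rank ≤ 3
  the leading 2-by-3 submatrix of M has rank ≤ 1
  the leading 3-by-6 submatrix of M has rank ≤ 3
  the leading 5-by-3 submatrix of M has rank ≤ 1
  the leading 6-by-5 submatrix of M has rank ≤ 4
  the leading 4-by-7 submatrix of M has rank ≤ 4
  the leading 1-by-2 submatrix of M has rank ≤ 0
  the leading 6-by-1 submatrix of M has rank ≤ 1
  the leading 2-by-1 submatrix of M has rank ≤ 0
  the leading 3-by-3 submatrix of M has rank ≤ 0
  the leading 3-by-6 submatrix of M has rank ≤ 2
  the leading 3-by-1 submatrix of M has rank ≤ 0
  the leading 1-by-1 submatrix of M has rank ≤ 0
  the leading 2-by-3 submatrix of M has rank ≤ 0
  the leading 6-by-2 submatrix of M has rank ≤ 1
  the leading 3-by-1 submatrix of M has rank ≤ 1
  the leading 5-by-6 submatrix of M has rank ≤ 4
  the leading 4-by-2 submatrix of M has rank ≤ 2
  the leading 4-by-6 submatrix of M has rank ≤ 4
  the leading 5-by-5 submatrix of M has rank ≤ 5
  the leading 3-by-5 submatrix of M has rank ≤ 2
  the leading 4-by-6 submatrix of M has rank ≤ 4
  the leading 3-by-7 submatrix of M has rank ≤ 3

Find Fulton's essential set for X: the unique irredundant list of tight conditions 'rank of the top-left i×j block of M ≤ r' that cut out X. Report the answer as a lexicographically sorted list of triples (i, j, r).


Computing R[i][j] = min implied NW-rank bound (n=7, 32 conditions):

  0 | 0 | 0 | 0 | 1 | 1 | 1
  0 | 0 | 0 | 1 | 2 | 2 | 2
  0 | 0 | 0 | 1 | 2 | 2 | 3
  1 | 1 | 1 | 2 | 3 | 3 | 4
  1 | 1 | 1 | 2 | 3 | 4 | 5
  1 | 1 | 2 | 3 | 4 | 5 | 6
  1 | 2 | 3 | 4 | 5 | 6 | 7

giving w = (5, 4, 7, 1, 6, 3, 2) via Δ²R.

Rothe diagram D(w) (14 cells), 5 SE-corners (essential conditions):

[(1, 4, 0), (3, 3, 0), (3, 6, 2), (5, 3, 1), (6, 2, 1)]


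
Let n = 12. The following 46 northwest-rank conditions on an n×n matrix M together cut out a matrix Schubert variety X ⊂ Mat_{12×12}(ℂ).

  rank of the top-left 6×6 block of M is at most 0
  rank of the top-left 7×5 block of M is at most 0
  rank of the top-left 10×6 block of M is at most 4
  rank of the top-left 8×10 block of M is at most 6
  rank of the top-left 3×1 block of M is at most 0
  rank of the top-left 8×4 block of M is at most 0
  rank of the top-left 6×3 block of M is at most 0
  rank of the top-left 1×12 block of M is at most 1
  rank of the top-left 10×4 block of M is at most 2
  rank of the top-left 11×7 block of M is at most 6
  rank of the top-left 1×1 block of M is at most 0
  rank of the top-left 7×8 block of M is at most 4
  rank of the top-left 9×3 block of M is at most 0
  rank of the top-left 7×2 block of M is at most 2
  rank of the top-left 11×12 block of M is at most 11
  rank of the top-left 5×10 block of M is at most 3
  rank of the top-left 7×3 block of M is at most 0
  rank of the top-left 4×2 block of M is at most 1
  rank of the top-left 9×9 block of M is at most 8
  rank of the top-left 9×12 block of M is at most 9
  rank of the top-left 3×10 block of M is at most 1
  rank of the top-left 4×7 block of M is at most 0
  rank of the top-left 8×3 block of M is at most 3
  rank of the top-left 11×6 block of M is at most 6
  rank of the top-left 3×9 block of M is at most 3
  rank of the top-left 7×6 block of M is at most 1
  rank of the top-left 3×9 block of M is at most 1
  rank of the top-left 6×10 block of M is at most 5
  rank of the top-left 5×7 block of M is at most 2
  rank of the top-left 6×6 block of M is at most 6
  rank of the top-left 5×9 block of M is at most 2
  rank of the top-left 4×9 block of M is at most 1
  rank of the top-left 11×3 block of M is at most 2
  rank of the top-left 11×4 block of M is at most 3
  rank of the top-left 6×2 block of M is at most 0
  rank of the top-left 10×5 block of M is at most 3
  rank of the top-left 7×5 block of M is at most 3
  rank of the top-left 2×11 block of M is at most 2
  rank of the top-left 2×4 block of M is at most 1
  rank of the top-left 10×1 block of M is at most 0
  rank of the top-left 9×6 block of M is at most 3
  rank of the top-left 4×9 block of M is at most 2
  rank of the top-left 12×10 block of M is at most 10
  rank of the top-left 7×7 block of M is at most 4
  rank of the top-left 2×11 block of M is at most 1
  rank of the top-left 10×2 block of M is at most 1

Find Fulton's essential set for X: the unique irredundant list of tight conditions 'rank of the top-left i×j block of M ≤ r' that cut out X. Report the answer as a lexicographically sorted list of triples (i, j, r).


Reconstructing r_w from the 46 given conditions:

  0  0  0  0  0  0  0  1  1  1  1  1
  0  0  0  0  0  0  0  1  1  1  1  2
  0  0  0  0  0  0  0  1  1  1  2  3
  0  0  0  0  0  0  0  1  1  2  3  4
  0  0  0  0  0  0  1  2  2  3  4  5
  0  0  0  0  0  0  1  2  3  4  5  6
  0  0  0  0  0  1  2  3  4  5  6  7
  0  0  0  0  1  2  3  4  5  6  7  8
  0  0  0  1  2  3  4  5  6  7  8  9
  0  1  1  2  3  4  5  6  7  8  9  10
  1  2  2  3  4  5  6  7  8  9  10  11
  1  2  3  4  5  6  7  8  9  10  11  12

second differences of R give the permutation w = (8, 12, 11, 10, 7, 9, 6, 5, 4, 2, 1, 3).

D(w) has 59 cells with 9 SE-corners; essential set:

[(2, 11, 1), (3, 10, 1), (4, 7, 0), (4, 9, 1), (6, 6, 0), (7, 5, 0), (8, 4, 0), (9, 3, 0), (10, 1, 0)]


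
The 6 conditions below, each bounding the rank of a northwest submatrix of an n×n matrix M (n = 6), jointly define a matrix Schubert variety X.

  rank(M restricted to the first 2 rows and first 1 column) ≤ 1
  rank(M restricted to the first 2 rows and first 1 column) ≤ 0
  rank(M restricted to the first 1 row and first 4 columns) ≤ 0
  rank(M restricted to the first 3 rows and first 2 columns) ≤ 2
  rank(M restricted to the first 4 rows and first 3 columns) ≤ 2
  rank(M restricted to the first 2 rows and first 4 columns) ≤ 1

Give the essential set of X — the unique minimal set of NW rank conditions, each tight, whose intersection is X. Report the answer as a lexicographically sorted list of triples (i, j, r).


Propagating the 6 rank bounds to every northwest block:

  row 1: 0  0  0  0  1  1
  row 2: 0  1  1  1  2  2
  row 3: 1  2  2  2  3  3
  row 4: 1  2  2  3  4  4
  row 5: 1  2  3  4  5  5
  row 6: 1  2  3  4  5  6

reading off 1-entries of Δ²R: w = (5, 2, 1, 4, 3, 6).

Fulton essential set (3 of the 6 Rothe cells):

[(1, 4, 0), (2, 1, 0), (4, 3, 2)]


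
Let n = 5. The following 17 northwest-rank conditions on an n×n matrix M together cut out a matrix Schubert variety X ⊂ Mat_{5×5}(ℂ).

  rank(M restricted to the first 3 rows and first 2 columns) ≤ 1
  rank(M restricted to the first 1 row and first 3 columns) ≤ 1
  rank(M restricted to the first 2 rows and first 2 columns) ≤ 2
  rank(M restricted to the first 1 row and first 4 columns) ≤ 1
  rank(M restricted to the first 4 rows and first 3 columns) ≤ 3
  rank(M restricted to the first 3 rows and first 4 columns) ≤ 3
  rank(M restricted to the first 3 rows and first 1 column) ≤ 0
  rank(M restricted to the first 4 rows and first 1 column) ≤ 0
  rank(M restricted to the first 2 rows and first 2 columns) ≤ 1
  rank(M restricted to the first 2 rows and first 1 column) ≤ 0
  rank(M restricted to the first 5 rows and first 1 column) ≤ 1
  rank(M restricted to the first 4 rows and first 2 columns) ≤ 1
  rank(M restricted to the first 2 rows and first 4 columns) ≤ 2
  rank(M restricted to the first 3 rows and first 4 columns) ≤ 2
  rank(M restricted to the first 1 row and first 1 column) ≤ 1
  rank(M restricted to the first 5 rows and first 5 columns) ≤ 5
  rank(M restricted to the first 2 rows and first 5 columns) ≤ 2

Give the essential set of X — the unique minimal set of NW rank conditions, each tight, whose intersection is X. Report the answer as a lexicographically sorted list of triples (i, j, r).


Propagating the 17 rank bounds to every northwest block:

  R[1]: 0  1  1  1  1
  R[2]: 0  1  2  2  2
  R[3]: 0  1  2  2  3
  R[4]: 0  1  2  3  4
  R[5]: 1  2  3  4  5

reading off 1-entries of Δ²R: w = (2, 3, 5, 4, 1).

ℓ(w)=5; the 2 essential cells (i,j,r):

[(3, 4, 2), (4, 1, 0)]


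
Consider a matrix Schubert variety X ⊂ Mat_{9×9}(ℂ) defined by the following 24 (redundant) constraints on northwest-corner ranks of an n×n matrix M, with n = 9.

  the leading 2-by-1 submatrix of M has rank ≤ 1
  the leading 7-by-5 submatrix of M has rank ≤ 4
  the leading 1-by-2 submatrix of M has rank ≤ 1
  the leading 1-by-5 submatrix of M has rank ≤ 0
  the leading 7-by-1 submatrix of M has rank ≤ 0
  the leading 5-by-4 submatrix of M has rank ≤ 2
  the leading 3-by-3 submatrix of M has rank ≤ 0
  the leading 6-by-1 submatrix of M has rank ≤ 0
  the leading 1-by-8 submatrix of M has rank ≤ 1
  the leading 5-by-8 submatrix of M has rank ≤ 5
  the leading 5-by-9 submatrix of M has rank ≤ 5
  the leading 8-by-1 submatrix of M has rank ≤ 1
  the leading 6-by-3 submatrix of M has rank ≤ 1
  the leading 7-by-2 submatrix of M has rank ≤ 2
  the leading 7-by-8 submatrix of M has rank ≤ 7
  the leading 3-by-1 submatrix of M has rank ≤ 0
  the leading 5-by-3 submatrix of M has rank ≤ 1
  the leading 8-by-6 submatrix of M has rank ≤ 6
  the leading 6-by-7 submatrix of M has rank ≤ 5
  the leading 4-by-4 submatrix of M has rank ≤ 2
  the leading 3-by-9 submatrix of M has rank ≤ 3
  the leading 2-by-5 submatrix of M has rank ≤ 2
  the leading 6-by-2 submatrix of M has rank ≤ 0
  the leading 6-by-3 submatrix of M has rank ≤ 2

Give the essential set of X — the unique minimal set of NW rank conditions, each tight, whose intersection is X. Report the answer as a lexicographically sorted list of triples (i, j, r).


Propagating the 24 rank bounds to every northwest block:

  0, 0, 0, 0, 0, 1, 1, 1, 1
  0, 0, 0, 1, 1, 2, 2, 2, 2
  0, 0, 0, 1, 2, 3, 3, 3, 3
  0, 0, 1, 2, 3, 4, 4, 4, 4
  0, 0, 1, 2, 3, 4, 5, 5, 5
  0, 0, 1, 2, 3, 4, 5, 6, 6
  0, 1, 2, 3, 4, 5, 6, 7, 7
  1, 2, 3, 4, 5, 6, 7, 8, 8
  1, 2, 3, 4, 5, 6, 7, 8, 9

hence w(1..9) = (6, 4, 5, 3, 7, 8, 2, 1, 9).

ℓ(w)=18; the 4 essential cells (i,j,r):

[(1, 5, 0), (3, 3, 0), (6, 2, 0), (7, 1, 0)]


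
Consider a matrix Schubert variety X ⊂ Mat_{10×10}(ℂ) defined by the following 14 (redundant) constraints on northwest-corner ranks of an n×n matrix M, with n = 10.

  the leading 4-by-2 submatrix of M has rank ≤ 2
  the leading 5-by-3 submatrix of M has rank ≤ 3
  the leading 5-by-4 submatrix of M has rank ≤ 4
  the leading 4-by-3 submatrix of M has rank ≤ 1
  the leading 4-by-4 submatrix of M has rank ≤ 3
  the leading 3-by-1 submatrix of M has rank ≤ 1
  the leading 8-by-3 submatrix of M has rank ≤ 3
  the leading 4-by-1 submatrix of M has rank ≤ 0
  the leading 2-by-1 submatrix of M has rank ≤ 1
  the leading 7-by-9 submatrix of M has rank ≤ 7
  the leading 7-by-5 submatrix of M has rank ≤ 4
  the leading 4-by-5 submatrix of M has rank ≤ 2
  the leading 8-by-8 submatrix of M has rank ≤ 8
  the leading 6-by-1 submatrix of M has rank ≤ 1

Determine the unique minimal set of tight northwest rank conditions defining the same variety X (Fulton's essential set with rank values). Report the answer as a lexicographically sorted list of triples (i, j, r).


Reconstructing r_w from the 14 given conditions:

  R[1]: 0, 1, 1, 1, 1, 1, 1, 1, 1, 1
  R[2]: 0, 1, 1, 2, 2, 2, 2, 2, 2, 2
  R[3]: 0, 1, 1, 2, 2, 3, 3, 3, 3, 3
  R[4]: 0, 1, 1, 2, 2, 3, 4, 4, 4, 4
  R[5]: 1, 2, 2, 3, 3, 4, 5, 5, 5, 5
  R[6]: 1, 2, 3, 4, 4, 5, 6, 6, 6, 6
  R[7]: 1, 2, 3, 4, 4, 5, 6, 7, 7, 7
  R[8]: 1, 2, 3, 4, 5, 6, 7, 8, 8, 8
  R[9]: 1, 2, 3, 4, 5, 6, 7, 8, 9, 9
  R[10]: 1, 2, 3, 4, 5, 6, 7, 8, 9, 10

so w = (2, 4, 6, 7, 1, 3, 8, 5, 9, 10).

D(w) has 10 cells with 4 SE-corners; essential set:

[(4, 1, 0), (4, 3, 1), (4, 5, 2), (7, 5, 4)]


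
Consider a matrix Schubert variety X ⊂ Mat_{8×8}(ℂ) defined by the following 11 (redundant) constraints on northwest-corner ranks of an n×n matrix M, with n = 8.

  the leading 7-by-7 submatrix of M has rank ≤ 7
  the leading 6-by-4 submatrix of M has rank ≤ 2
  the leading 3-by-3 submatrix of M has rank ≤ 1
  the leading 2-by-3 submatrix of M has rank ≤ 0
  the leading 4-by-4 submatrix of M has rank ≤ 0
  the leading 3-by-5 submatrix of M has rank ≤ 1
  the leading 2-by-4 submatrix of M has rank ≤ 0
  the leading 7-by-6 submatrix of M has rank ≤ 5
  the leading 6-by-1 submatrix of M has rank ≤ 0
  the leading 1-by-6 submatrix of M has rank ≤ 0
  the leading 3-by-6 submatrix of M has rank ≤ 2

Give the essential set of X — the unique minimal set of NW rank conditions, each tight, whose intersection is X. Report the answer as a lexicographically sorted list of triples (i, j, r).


Recovering R(i,j) via the rank-extension bound from the 11 conditions:

  row 1: 0, 0, 0, 0, 0, 0, 1, 1
  row 2: 0, 0, 0, 0, 1, 1, 2, 2
  row 3: 0, 0, 0, 0, 1, 2, 3, 3
  row 4: 0, 0, 0, 0, 1, 2, 3, 4
  row 5: 0, 1, 1, 1, 2, 3, 4, 5
  row 6: 0, 1, 2, 2, 3, 4, 5, 6
  row 7: 1, 2, 3, 3, 4, 5, 6, 7
  row 8: 1, 2, 3, 4, 5, 6, 7, 8

hence w(1..8) = (7, 5, 6, 8, 2, 3, 1, 4).

D(w) has 20 cells with 3 SE-corners; essential set:

[(1, 6, 0), (4, 4, 0), (6, 1, 0)]


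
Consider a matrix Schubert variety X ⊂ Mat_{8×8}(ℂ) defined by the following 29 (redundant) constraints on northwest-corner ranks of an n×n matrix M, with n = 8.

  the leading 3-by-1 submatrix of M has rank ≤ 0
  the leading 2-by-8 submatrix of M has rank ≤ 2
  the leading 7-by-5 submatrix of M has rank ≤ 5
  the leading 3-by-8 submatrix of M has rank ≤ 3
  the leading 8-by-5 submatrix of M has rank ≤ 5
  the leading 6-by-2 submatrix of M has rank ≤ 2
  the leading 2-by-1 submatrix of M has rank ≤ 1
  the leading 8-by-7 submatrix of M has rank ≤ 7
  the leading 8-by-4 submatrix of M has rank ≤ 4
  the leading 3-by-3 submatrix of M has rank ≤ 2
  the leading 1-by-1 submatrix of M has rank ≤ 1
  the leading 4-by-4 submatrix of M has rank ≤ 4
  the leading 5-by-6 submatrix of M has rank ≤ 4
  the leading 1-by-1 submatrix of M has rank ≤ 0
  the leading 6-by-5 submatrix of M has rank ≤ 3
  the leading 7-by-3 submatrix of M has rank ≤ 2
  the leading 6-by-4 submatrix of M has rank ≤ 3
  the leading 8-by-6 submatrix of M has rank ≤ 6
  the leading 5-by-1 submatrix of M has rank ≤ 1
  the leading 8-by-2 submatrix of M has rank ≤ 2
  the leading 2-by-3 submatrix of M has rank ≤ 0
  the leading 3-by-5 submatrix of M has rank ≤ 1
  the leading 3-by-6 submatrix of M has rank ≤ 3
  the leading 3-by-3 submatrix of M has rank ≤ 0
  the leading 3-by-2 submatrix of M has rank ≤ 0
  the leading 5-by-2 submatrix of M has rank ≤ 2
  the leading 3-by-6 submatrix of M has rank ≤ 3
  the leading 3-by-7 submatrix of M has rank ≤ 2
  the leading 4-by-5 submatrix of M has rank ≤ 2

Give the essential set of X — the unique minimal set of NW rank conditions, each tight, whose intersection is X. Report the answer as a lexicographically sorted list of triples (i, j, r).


Recovering R(i,j) via the rank-extension bound from the 29 conditions:

  0 | 0 | 0 | 1 | 1 | 1 | 1 | 1
  0 | 0 | 0 | 1 | 1 | 2 | 2 | 2
  0 | 0 | 0 | 1 | 1 | 2 | 2 | 3
  1 | 1 | 1 | 2 | 2 | 3 | 3 | 4
  1 | 2 | 2 | 3 | 3 | 4 | 4 | 5
  1 | 2 | 2 | 3 | 3 | 4 | 5 | 6
  1 | 2 | 2 | 3 | 4 | 5 | 6 | 7
  1 | 2 | 3 | 4 | 5 | 6 | 7 | 8

the unique w with this rank table is (4, 6, 8, 1, 2, 7, 5, 3).

Rothe diagram D(w) (15 cells), 5 SE-corners (essential conditions):

[(3, 3, 0), (3, 5, 1), (3, 7, 2), (6, 5, 3), (7, 3, 2)]


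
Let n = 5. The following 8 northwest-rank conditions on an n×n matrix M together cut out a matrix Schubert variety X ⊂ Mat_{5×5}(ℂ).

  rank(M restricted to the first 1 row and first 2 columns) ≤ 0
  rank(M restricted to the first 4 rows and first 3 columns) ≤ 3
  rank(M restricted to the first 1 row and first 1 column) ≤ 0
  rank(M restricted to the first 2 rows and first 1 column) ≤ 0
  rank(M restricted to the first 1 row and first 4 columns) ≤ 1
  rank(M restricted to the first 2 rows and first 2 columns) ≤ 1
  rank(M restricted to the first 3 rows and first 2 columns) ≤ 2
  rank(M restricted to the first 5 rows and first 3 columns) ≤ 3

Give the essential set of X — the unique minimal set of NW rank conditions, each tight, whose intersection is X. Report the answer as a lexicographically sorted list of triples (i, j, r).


Reconstructing r_w from the 8 given conditions:

  i=1: 0 0 1 1 1
  i=2: 0 1 2 2 2
  i=3: 1 2 3 3 3
  i=4: 1 2 3 4 4
  i=5: 1 2 3 4 5

so w = (3, 2, 1, 4, 5).

ℓ(w)=3; the 2 essential cells (i,j,r):

[(1, 2, 0), (2, 1, 0)]
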